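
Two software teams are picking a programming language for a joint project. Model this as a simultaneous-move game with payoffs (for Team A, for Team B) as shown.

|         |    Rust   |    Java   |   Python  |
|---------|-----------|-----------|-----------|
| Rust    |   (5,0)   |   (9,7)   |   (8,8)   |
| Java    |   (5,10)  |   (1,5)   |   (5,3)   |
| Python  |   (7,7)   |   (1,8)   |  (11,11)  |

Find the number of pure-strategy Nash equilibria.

Both Python: Team A gets 11 (best alternative 8); Team B gets 11 (best alternative 8). Neither deviates — NE.
Both Java is not a NE: Team A would switch to Rust (9 > 1).
No other cell survives both best-response checks, so there is 1 pure NE.

1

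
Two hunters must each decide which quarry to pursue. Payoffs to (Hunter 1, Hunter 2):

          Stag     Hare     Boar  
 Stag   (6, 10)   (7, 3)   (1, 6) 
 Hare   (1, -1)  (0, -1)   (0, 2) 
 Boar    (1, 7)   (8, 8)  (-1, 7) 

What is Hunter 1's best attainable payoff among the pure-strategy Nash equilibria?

8

Both Stag is a pure NE (Hunter 1: 6 ≥ 1; Hunter 2: 10 ≥ 6). Hunter 1 gets 6.
(Boar, Hare) is a pure NE (Hunter 1: 8 ≥ 7; Hunter 2: 8 ≥ 7). Hunter 1 gets 8.
Every other cell has a profitable deviation for at least one player. Highest of {6, 8} is 8.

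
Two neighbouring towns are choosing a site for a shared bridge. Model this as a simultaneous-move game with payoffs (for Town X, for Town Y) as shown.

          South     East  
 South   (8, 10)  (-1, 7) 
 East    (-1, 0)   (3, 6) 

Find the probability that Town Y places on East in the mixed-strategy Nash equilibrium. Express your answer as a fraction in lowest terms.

Town Y's mix q on South must make Town X indifferent between South and East.
Town X's payoff from South: 8q + (-1)(1−q). From East: (-1)q + 3(1−q).
Set equal: 9q = 4(1−q) → q = 4/13.
Probability on East is 1 − 4/13 = 9/13.

9/13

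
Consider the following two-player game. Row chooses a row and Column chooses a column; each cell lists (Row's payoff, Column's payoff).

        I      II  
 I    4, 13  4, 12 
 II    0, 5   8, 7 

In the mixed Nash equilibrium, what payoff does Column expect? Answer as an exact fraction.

Row mixes with probability p on I, chosen so Column is indifferent: 13p + 5(1−p) = 12p + 7(1−p) gives p = 2/3.
Column's expected payoff is 13·2/3 + 5·1/3 = 31/3.

31/3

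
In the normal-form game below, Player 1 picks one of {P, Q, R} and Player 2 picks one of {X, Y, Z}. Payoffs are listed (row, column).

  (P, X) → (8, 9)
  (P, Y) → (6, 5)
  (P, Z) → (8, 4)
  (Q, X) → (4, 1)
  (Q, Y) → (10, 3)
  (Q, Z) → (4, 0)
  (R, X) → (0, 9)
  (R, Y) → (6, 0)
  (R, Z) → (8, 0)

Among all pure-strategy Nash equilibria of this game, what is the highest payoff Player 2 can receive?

9

(P, X) is a pure NE (Player 1: 8 ≥ 4; Player 2: 9 ≥ 5). Player 2 gets 9.
(Q, Y) is a pure NE (Player 1: 10 ≥ 6; Player 2: 3 ≥ 1). Player 2 gets 3.
Every other cell has a profitable deviation for at least one player. Highest of {9, 3} is 9.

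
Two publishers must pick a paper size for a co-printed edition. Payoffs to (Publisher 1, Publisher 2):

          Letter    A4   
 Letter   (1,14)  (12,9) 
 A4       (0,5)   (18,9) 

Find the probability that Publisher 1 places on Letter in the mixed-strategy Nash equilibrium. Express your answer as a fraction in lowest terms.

4/9

Publisher 1's mix p on Letter must make Publisher 2 indifferent between Letter and A4.
Publisher 2's payoff from Letter: 14p + 5(1−p). From A4: 9p + 9(1−p).
Set equal: 5p = 4(1−p) → p = 4/9.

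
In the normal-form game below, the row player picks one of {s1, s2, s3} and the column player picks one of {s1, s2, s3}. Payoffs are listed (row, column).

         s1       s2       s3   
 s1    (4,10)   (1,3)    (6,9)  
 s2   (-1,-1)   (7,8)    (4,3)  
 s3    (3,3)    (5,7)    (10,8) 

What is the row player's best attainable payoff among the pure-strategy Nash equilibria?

Both s1 is a pure NE (the row player: 4 ≥ 3; the column player: 10 ≥ 9). The row player gets 4.
Both s2 is a pure NE (the row player: 7 ≥ 5; the column player: 8 ≥ 3). The row player gets 7.
Both s3 is a pure NE (the row player: 10 ≥ 6; the column player: 8 ≥ 7). The row player gets 10.
Every other cell has a profitable deviation for at least one player. Highest of {4, 7, 10} is 10.

10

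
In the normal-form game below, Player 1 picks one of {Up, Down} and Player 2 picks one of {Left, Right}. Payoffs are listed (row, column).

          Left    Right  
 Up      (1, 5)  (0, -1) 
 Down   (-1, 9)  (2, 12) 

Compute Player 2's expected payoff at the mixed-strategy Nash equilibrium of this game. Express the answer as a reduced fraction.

23/3

Player 1 mixes with probability p on Up, chosen so Player 2 is indifferent: 5p + 9(1−p) = (-1)p + 12(1−p) gives p = 1/3.
Player 2's expected payoff is 5·1/3 + 9·2/3 = 23/3.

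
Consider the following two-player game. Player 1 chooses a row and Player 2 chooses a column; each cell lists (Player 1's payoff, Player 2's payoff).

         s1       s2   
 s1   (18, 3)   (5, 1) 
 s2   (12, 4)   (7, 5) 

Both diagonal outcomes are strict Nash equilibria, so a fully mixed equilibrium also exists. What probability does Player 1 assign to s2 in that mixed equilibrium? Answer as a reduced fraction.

Player 1's mix p on s1 must make Player 2 indifferent between s1 and s2.
Player 2's payoff from s1: 3p + 4(1−p). From s2: 1p + 5(1−p).
Set equal: 2p = 1(1−p) → p = 1/3.
Probability on s2 is 1 − 1/3 = 2/3.

2/3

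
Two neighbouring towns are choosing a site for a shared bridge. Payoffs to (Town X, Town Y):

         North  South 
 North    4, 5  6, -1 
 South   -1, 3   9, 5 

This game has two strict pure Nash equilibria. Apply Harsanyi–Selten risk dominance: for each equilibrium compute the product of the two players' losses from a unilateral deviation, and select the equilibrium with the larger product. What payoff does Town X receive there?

At both North: Town X loses 4 − (-1) = 5 by deviating; Town Y loses 5 − (-1) = 6. Product = 5·6 = 30.
At both South: Town X loses 9 − 6 = 3 by deviating; Town Y loses 5 − 3 = 2. Product = 3·2 = 6.
30 > 6, so both North is risk-dominant. Town X's payoff there is 4.

4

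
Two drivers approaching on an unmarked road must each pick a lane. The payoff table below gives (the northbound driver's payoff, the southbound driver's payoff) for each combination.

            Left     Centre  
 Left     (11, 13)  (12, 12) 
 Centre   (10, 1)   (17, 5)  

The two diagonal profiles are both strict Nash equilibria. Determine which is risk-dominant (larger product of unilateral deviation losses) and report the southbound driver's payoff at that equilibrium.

5

At both Left: the northbound driver loses 11 − 10 = 1 by deviating; the southbound driver loses 13 − 12 = 1. Product = 1·1 = 1.
At both Centre: the northbound driver loses 17 − 12 = 5 by deviating; the southbound driver loses 5 − 1 = 4. Product = 5·4 = 20.
20 > 1, so both Centre is risk-dominant. The southbound driver's payoff there is 5.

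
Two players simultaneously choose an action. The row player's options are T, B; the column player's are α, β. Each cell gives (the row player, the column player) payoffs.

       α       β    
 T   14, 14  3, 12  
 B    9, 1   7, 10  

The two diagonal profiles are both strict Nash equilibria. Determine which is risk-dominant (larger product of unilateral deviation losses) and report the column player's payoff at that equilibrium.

10

At (T, α): the row player loses 14 − 9 = 5 by deviating; the column player loses 14 − 12 = 2. Product = 5·2 = 10.
At (B, β): the row player loses 7 − 3 = 4 by deviating; the column player loses 10 − 1 = 9. Product = 4·9 = 36.
36 > 10, so (B, β) is risk-dominant. The column player's payoff there is 10.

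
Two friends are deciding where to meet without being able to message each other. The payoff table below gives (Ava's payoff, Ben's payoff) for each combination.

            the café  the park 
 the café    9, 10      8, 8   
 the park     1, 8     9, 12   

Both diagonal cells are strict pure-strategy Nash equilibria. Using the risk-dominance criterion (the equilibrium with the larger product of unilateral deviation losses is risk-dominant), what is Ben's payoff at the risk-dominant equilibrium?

10

At both the café: Ava loses 9 − 1 = 8 by deviating; Ben loses 10 − 8 = 2. Product = 8·2 = 16.
At both the park: Ava loses 9 − 8 = 1 by deviating; Ben loses 12 − 8 = 4. Product = 1·4 = 4.
16 > 4, so both the café is risk-dominant. Ben's payoff there is 10.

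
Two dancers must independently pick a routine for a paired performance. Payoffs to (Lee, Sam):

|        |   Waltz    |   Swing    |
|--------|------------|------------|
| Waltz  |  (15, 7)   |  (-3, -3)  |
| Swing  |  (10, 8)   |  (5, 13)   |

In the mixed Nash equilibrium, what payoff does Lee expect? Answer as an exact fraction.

105/13

Sam mixes with probability q on Waltz, chosen so Lee is indifferent: 15q + (-3)(1−q) = 10q + 5(1−q) gives q = 8/13.
Lee's expected payoff (from either row, since indifferent) is 15·8/13 + (-3)·5/13 = 105/13.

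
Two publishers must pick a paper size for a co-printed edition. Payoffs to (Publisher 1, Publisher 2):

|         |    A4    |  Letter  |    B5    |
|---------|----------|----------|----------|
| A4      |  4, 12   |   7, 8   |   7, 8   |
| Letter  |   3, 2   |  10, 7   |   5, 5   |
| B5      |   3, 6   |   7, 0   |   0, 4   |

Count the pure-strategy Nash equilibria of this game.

Both A4: Publisher 1 gets 4 (best alternative 3); Publisher 2 gets 12 (best alternative 8). Neither deviates — NE.
Both Letter: Publisher 1 gets 10 (best alternative 7); Publisher 2 gets 7 (best alternative 5). Neither deviates — NE.
Both B5 is not a NE: Publisher 1 would switch to A4 (7 > 0).
No other cell survives both best-response checks, so there are 2 pure NE.

2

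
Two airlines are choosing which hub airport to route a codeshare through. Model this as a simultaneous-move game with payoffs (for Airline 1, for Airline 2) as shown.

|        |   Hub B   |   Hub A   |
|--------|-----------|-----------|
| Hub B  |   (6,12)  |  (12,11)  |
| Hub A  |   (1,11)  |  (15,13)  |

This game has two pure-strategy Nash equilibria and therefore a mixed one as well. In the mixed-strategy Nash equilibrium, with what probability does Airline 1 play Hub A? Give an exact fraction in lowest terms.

1/3

Airline 1's mix p on Hub B must make Airline 2 indifferent between Hub B and Hub A.
Airline 2's payoff from Hub B: 12p + 11(1−p). From Hub A: 11p + 13(1−p).
Set equal: 1p = 2(1−p) → p = 2/3.
Probability on Hub A is 1 − 2/3 = 1/3.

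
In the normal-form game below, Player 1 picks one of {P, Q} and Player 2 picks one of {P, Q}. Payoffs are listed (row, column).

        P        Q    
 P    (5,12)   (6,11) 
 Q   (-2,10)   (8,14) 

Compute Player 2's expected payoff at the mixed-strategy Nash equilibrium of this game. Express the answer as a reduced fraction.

Player 1 mixes with probability p on P, chosen so Player 2 is indifferent: 12p + 10(1−p) = 11p + 14(1−p) gives p = 4/5.
Player 2's expected payoff is 12·4/5 + 10·1/5 = 58/5.

58/5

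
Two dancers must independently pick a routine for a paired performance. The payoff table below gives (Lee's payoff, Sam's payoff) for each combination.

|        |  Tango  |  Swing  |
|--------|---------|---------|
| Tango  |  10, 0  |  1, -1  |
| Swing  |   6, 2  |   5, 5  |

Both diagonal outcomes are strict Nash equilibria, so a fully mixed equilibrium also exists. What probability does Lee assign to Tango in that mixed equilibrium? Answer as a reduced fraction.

Lee's mix p on Tango must make Sam indifferent between Tango and Swing.
Sam's payoff from Tango: 0p + 2(1−p). From Swing: (-1)p + 5(1−p).
Set equal: 1p = 3(1−p) → p = 3/4.

3/4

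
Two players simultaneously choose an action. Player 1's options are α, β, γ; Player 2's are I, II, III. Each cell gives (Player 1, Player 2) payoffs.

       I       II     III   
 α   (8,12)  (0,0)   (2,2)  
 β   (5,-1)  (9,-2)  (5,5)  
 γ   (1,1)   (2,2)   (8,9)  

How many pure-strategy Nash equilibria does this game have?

2

(α, I): Player 1 gets 8 (best alternative 5); Player 2 gets 12 (best alternative 2). Neither deviates — NE.
(γ, III): Player 1 gets 8 (best alternative 5); Player 2 gets 9 (best alternative 2). Neither deviates — NE.
(β, II) is not a NE: Player 2 would switch to III (5 > -2).
No other cell survives both best-response checks, so there are 2 pure NE.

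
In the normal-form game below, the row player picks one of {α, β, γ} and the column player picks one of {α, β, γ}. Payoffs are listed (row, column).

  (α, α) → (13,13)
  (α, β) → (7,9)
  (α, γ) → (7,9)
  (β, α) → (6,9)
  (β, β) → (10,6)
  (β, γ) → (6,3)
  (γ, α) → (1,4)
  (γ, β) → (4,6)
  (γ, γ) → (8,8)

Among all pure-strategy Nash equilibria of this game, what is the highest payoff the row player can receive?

13

Both α is a pure NE (the row player: 13 ≥ 6; the column player: 13 ≥ 9). The row player gets 13.
Both γ is a pure NE (the row player: 8 ≥ 7; the column player: 8 ≥ 6). The row player gets 8.
Every other cell has a profitable deviation for at least one player. Highest of {13, 8} is 13.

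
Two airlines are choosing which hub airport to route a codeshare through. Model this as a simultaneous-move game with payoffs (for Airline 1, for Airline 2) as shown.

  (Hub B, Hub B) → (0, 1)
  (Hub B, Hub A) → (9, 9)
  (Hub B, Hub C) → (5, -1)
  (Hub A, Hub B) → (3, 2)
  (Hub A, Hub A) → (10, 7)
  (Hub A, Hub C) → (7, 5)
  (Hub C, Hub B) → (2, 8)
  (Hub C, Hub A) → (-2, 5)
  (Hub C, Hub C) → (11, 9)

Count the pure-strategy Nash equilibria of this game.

2

Both Hub A: Airline 1 gets 10 (best alternative 9); Airline 2 gets 7 (best alternative 5). Neither deviates — NE.
Both Hub C: Airline 1 gets 11 (best alternative 7); Airline 2 gets 9 (best alternative 8). Neither deviates — NE.
Both Hub B is not a NE: Airline 1 would switch to Hub A (3 > 0).
No other cell survives both best-response checks, so there are 2 pure NE.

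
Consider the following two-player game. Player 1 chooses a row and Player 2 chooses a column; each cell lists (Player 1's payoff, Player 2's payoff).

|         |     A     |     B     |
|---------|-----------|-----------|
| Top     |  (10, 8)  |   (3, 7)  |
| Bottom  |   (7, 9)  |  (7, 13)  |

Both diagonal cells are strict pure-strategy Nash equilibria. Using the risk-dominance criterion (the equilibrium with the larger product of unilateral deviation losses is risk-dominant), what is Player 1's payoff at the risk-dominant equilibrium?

At (Top, A): Player 1 loses 10 − 7 = 3 by deviating; Player 2 loses 8 − 7 = 1. Product = 3·1 = 3.
At (Bottom, B): Player 1 loses 7 − 3 = 4 by deviating; Player 2 loses 13 − 9 = 4. Product = 4·4 = 16.
16 > 3, so (Bottom, B) is risk-dominant. Player 1's payoff there is 7.

7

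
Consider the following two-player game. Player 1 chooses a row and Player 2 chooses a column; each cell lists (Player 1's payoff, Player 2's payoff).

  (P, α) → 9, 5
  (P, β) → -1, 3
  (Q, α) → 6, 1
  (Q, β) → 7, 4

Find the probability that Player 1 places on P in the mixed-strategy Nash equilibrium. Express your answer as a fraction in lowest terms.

Player 1's mix p on P must make Player 2 indifferent between α and β.
Player 2's payoff from α: 5p + 1(1−p). From β: 3p + 4(1−p).
Set equal: 2p = 3(1−p) → p = 3/5.

3/5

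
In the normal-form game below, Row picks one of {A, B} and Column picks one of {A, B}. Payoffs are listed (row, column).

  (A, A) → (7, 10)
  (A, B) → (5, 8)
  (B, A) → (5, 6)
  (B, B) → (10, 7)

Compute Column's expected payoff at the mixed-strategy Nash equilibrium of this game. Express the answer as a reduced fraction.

22/3

Row mixes with probability p on A, chosen so Column is indifferent: 10p + 6(1−p) = 8p + 7(1−p) gives p = 1/3.
Column's expected payoff is 10·1/3 + 6·2/3 = 22/3.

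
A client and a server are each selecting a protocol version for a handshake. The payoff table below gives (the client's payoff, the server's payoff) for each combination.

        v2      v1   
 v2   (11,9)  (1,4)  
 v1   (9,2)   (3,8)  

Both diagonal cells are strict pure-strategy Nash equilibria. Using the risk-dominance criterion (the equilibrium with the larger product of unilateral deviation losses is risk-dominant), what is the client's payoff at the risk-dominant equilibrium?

3

At both v2: the client loses 11 − 9 = 2 by deviating; the server loses 9 − 4 = 5. Product = 2·5 = 10.
At both v1: the client loses 3 − 1 = 2 by deviating; the server loses 8 − 2 = 6. Product = 2·6 = 12.
12 > 10, so both v1 is risk-dominant. The client's payoff there is 3.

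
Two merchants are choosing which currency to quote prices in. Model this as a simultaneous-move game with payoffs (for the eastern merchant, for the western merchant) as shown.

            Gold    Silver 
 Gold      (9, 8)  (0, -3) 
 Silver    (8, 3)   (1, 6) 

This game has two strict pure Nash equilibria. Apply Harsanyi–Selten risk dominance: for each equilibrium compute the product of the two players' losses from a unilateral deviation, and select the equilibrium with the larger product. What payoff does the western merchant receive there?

8

At both Gold: the eastern merchant loses 9 − 8 = 1 by deviating; the western merchant loses 8 − (-3) = 11. Product = 1·11 = 11.
At both Silver: the eastern merchant loses 1 − 0 = 1 by deviating; the western merchant loses 6 − 3 = 3. Product = 1·3 = 3.
11 > 3, so both Gold is risk-dominant. The western merchant's payoff there is 8.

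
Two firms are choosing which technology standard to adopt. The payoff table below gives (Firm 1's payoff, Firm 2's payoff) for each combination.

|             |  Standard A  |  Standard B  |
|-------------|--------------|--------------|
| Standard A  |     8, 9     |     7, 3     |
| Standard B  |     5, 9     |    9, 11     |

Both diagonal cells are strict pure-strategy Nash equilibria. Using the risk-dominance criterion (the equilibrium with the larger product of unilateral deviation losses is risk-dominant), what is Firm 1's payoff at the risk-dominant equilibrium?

At both Standard A: Firm 1 loses 8 − 5 = 3 by deviating; Firm 2 loses 9 − 3 = 6. Product = 3·6 = 18.
At both Standard B: Firm 1 loses 9 − 7 = 2 by deviating; Firm 2 loses 11 − 9 = 2. Product = 2·2 = 4.
18 > 4, so both Standard A is risk-dominant. Firm 1's payoff there is 8.

8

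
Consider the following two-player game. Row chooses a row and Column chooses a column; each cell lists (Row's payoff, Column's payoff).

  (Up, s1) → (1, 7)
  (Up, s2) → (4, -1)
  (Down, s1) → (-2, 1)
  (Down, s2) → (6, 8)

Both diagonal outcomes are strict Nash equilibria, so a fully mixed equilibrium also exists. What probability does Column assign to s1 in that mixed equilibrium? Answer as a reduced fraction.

2/5

Column's mix q on s1 must make Row indifferent between Up and Down.
Row's payoff from Up: 1q + 4(1−q). From Down: (-2)q + 6(1−q).
Set equal: 3q = 2(1−q) → q = 2/5.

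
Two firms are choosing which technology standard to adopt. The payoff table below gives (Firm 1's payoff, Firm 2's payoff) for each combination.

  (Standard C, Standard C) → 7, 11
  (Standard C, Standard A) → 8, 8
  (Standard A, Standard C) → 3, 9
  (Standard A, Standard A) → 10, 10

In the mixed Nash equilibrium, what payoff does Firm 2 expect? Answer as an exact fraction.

19/2

Firm 1 mixes with probability p on Standard C, chosen so Firm 2 is indifferent: 11p + 9(1−p) = 8p + 10(1−p) gives p = 1/4.
Firm 2's expected payoff is 11·1/4 + 9·3/4 = 19/2.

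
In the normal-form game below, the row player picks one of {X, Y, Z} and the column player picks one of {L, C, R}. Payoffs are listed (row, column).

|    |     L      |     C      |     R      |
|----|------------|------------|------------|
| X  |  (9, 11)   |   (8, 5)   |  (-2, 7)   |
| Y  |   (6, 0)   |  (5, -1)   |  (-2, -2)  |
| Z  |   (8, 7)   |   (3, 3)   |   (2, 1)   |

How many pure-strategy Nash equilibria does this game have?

(X, L): the row player gets 9 (best alternative 8); the column player gets 11 (best alternative 7). Neither deviates — NE.
(Z, R) is not a NE: the column player would switch to L (7 > 1).
No other cell survives both best-response checks, so there is 1 pure NE.

1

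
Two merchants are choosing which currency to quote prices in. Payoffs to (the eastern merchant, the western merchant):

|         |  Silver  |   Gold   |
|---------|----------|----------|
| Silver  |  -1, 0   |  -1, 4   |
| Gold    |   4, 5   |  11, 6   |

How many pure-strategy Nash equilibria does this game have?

1

Both Gold: the eastern merchant gets 11 (best alternative -1); the western merchant gets 6 (best alternative 5). Neither deviates — NE.
Both Silver is not a NE: the eastern merchant would switch to Gold (4 > -1).
No other cell survives both best-response checks, so there is 1 pure NE.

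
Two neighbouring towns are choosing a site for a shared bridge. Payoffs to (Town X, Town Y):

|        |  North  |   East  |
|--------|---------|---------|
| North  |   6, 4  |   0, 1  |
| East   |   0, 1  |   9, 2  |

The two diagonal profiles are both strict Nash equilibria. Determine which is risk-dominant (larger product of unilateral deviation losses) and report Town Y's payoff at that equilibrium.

At both North: Town X loses 6 − 0 = 6 by deviating; Town Y loses 4 − 1 = 3. Product = 6·3 = 18.
At both East: Town X loses 9 − 0 = 9 by deviating; Town Y loses 2 − 1 = 1. Product = 9·1 = 9.
18 > 9, so both North is risk-dominant. Town Y's payoff there is 4.

4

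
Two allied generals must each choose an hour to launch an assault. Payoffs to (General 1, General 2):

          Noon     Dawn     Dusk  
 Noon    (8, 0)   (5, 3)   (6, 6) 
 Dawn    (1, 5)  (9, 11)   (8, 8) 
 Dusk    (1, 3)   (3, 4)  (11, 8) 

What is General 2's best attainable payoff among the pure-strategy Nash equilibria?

Both Dawn is a pure NE (General 1: 9 ≥ 5; General 2: 11 ≥ 8). General 2 gets 11.
Both Dusk is a pure NE (General 1: 11 ≥ 8; General 2: 8 ≥ 4). General 2 gets 8.
Every other cell has a profitable deviation for at least one player. Highest of {11, 8} is 11.

11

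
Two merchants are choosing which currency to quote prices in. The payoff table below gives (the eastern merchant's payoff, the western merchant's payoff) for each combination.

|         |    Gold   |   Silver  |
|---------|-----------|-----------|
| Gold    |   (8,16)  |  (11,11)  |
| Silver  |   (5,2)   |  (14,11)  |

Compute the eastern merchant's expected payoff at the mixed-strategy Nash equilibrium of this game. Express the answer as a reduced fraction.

19/2

The western merchant mixes with probability q on Gold, chosen so the eastern merchant is indifferent: 8q + 11(1−q) = 5q + 14(1−q) gives q = 1/2.
The eastern merchant's expected payoff (from either row, since indifferent) is 8·1/2 + 11·1/2 = 19/2.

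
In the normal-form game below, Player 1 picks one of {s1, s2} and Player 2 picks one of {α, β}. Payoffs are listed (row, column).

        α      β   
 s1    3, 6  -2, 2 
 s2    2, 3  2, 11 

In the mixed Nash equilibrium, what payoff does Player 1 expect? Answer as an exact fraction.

Player 2 mixes with probability q on α, chosen so Player 1 is indifferent: 3q + (-2)(1−q) = 2q + 2(1−q) gives q = 4/5.
Player 1's expected payoff (from either row, since indifferent) is 3·4/5 + (-2)·1/5 = 2.

2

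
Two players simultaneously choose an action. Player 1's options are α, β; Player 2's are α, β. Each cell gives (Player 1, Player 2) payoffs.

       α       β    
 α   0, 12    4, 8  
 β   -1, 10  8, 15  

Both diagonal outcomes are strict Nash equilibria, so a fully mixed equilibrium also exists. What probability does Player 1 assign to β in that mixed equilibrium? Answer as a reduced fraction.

Player 1's mix p on α must make Player 2 indifferent between α and β.
Player 2's payoff from α: 12p + 10(1−p). From β: 8p + 15(1−p).
Set equal: 4p = 5(1−p) → p = 5/9.
Probability on β is 1 − 5/9 = 4/9.

4/9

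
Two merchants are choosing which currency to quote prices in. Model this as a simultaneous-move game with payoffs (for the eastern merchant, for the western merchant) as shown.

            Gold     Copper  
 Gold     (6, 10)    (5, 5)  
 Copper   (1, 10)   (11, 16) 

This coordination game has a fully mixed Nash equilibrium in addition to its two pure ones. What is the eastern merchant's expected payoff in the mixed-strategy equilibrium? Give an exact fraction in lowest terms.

61/11

The western merchant mixes with probability q on Gold, chosen so the eastern merchant is indifferent: 6q + 5(1−q) = 1q + 11(1−q) gives q = 6/11.
The eastern merchant's expected payoff (from either row, since indifferent) is 6·6/11 + 5·5/11 = 61/11.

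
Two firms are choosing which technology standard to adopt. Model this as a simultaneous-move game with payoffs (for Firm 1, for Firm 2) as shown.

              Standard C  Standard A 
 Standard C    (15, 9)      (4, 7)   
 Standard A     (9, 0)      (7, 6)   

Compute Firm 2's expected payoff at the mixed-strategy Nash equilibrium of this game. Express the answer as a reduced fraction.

Firm 1 mixes with probability p on Standard C, chosen so Firm 2 is indifferent: 9p + 0(1−p) = 7p + 6(1−p) gives p = 3/4.
Firm 2's expected payoff is 9·3/4 + 0·1/4 = 27/4.

27/4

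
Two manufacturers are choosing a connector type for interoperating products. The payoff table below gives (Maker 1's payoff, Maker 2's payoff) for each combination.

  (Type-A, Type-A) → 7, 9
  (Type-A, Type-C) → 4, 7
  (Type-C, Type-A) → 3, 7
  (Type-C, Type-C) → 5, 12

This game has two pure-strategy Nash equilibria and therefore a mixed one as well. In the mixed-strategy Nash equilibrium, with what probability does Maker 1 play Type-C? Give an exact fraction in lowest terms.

Maker 1's mix p on Type-A must make Maker 2 indifferent between Type-A and Type-C.
Maker 2's payoff from Type-A: 9p + 7(1−p). From Type-C: 7p + 12(1−p).
Set equal: 2p = 5(1−p) → p = 5/7.
Probability on Type-C is 1 − 5/7 = 2/7.

2/7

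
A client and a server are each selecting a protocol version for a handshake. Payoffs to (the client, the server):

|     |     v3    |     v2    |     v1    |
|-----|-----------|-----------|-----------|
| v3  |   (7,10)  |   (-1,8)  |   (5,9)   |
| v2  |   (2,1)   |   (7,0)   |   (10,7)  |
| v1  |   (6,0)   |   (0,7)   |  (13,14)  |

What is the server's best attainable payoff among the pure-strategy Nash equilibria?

Both v3 is a pure NE (the client: 7 ≥ 6; the server: 10 ≥ 9). The server gets 10.
Both v1 is a pure NE (the client: 13 ≥ 10; the server: 14 ≥ 7). The server gets 14.
Every other cell has a profitable deviation for at least one player. Highest of {10, 14} is 14.

14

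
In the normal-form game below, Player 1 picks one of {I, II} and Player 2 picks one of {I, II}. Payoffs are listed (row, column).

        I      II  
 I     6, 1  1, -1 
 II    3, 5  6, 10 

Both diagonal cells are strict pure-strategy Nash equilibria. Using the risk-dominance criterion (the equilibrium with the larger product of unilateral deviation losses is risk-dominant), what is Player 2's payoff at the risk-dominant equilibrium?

At both I: Player 1 loses 6 − 3 = 3 by deviating; Player 2 loses 1 − (-1) = 2. Product = 3·2 = 6.
At both II: Player 1 loses 6 − 1 = 5 by deviating; Player 2 loses 10 − 5 = 5. Product = 5·5 = 25.
25 > 6, so both II is risk-dominant. Player 2's payoff there is 10.

10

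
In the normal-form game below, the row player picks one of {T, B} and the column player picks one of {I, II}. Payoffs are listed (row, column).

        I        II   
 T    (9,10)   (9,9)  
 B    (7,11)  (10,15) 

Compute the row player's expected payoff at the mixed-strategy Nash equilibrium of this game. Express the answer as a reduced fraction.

The column player mixes with probability q on I, chosen so the row player is indifferent: 9q + 9(1−q) = 7q + 10(1−q) gives q = 1/3.
The row player's expected payoff (from either row, since indifferent) is 9·1/3 + 9·2/3 = 9.

9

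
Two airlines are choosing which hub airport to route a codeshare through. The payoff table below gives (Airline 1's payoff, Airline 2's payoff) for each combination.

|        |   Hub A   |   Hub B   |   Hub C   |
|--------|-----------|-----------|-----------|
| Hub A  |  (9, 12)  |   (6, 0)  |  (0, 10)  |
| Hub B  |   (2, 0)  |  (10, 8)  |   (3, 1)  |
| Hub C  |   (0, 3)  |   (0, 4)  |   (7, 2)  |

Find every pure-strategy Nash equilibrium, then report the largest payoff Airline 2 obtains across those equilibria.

12

Both Hub A is a pure NE (Airline 1: 9 ≥ 2; Airline 2: 12 ≥ 10). Airline 2 gets 12.
Both Hub B is a pure NE (Airline 1: 10 ≥ 6; Airline 2: 8 ≥ 1). Airline 2 gets 8.
Every other cell has a profitable deviation for at least one player. Highest of {12, 8} is 12.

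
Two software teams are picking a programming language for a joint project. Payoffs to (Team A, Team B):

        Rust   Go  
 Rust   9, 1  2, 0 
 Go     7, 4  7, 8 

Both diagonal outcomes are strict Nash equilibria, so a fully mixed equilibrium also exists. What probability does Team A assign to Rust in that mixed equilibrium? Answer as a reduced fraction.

4/5

Team A's mix p on Rust must make Team B indifferent between Rust and Go.
Team B's payoff from Rust: 1p + 4(1−p). From Go: 0p + 8(1−p).
Set equal: 1p = 4(1−p) → p = 4/5.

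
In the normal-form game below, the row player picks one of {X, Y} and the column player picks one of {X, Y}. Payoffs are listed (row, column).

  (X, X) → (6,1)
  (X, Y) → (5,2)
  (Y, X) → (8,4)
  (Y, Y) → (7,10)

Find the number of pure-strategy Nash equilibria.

1

Both Y: the row player gets 7 (best alternative 5); the column player gets 10 (best alternative 4). Neither deviates — NE.
Both X is not a NE: the row player would switch to Y (8 > 6).
No other cell survives both best-response checks, so there is 1 pure NE.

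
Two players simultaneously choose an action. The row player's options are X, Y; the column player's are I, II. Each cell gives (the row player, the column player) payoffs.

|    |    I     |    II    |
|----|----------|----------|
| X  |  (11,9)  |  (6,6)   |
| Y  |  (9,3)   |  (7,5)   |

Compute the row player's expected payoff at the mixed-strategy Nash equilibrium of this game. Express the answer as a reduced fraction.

The column player mixes with probability q on I, chosen so the row player is indifferent: 11q + 6(1−q) = 9q + 7(1−q) gives q = 1/3.
The row player's expected payoff (from either row, since indifferent) is 11·1/3 + 6·2/3 = 23/3.

23/3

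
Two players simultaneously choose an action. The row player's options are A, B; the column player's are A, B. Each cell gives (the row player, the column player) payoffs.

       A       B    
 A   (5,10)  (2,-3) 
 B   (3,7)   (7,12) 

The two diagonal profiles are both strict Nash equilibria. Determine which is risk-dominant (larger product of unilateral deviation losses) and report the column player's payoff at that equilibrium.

At both A: the row player loses 5 − 3 = 2 by deviating; the column player loses 10 − (-3) = 13. Product = 2·13 = 26.
At both B: the row player loses 7 − 2 = 5 by deviating; the column player loses 12 − 7 = 5. Product = 5·5 = 25.
26 > 25, so both A is risk-dominant. The column player's payoff there is 10.

10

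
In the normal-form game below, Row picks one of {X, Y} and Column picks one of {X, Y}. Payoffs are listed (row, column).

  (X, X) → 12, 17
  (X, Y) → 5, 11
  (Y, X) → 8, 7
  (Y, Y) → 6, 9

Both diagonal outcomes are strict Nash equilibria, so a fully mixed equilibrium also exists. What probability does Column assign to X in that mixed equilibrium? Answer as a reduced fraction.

1/5

Column's mix q on X must make Row indifferent between X and Y.
Row's payoff from X: 12q + 5(1−q). From Y: 8q + 6(1−q).
Set equal: 4q = 1(1−q) → q = 1/5.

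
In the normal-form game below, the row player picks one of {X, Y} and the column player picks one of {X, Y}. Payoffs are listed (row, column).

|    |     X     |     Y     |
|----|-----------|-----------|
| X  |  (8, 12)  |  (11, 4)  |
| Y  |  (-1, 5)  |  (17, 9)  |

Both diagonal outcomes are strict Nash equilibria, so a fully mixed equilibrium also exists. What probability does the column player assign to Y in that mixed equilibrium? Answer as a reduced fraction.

3/5

The column player's mix q on X must make the row player indifferent between X and Y.
The row player's payoff from X: 8q + 11(1−q). From Y: (-1)q + 17(1−q).
Set equal: 9q = 6(1−q) → q = 6/15 = 2/5.
Probability on Y is 1 − 2/5 = 3/5.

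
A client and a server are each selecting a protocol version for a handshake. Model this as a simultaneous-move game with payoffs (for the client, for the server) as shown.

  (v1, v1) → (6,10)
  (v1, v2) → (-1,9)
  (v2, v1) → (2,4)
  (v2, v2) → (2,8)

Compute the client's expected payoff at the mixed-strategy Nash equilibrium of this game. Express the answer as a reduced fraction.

The server mixes with probability q on v1, chosen so the client is indifferent: 6q + (-1)(1−q) = 2q + 2(1−q) gives q = 3/7.
The client's expected payoff (from either row, since indifferent) is 6·3/7 + (-1)·4/7 = 2.

2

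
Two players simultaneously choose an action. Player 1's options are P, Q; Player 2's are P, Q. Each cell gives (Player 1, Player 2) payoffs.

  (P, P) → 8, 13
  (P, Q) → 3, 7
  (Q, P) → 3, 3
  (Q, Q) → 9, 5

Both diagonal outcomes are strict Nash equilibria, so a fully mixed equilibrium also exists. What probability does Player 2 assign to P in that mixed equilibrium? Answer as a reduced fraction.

6/11

Player 2's mix q on P must make Player 1 indifferent between P and Q.
Player 1's payoff from P: 8q + 3(1−q). From Q: 3q + 9(1−q).
Set equal: 5q = 6(1−q) → q = 6/11.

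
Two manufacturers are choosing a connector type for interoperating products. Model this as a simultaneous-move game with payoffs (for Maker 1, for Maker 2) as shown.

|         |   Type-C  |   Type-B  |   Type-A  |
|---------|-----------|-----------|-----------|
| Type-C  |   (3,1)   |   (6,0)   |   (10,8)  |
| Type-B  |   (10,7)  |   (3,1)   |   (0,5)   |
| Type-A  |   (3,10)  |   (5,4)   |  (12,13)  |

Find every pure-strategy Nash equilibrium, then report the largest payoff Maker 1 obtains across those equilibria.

12

(Type-B, Type-C) is a pure NE (Maker 1: 10 ≥ 3; Maker 2: 7 ≥ 5). Maker 1 gets 10.
Both Type-A is a pure NE (Maker 1: 12 ≥ 10; Maker 2: 13 ≥ 10). Maker 1 gets 12.
Every other cell has a profitable deviation for at least one player. Highest of {10, 12} is 12.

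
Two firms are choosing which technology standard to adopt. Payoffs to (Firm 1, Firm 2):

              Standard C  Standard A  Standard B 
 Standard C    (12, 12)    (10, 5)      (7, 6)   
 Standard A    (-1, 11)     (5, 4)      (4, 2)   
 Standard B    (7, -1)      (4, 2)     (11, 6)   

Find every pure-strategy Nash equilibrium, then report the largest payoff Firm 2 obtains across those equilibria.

Both Standard C is a pure NE (Firm 1: 12 ≥ 7; Firm 2: 12 ≥ 6). Firm 2 gets 12.
Both Standard B is a pure NE (Firm 1: 11 ≥ 7; Firm 2: 6 ≥ 2). Firm 2 gets 6.
Every other cell has a profitable deviation for at least one player. Highest of {12, 6} is 12.

12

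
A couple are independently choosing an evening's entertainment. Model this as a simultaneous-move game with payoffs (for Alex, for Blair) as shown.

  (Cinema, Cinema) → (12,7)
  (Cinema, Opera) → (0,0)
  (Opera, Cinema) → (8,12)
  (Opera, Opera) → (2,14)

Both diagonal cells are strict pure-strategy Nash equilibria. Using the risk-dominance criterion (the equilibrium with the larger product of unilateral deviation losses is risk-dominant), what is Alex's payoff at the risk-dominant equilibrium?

At both Cinema: Alex loses 12 − 8 = 4 by deviating; Blair loses 7 − 0 = 7. Product = 4·7 = 28.
At both Opera: Alex loses 2 − 0 = 2 by deviating; Blair loses 14 − 12 = 2. Product = 2·2 = 4.
28 > 4, so both Cinema is risk-dominant. Alex's payoff there is 12.

12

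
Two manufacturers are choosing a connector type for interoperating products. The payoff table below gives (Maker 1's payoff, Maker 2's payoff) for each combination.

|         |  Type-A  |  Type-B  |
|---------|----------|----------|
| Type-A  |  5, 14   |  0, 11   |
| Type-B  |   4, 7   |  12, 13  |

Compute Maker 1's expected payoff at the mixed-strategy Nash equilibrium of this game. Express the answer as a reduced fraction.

60/13

Maker 2 mixes with probability q on Type-A, chosen so Maker 1 is indifferent: 5q + 0(1−q) = 4q + 12(1−q) gives q = 12/13.
Maker 1's expected payoff (from either row, since indifferent) is 5·12/13 + 0·1/13 = 60/13.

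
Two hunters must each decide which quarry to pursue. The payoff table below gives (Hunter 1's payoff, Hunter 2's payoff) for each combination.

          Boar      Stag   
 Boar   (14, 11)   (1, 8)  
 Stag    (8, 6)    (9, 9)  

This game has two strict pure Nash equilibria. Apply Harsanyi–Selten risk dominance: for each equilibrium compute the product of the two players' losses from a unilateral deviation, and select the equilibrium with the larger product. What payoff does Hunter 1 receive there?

9

At both Boar: Hunter 1 loses 14 − 8 = 6 by deviating; Hunter 2 loses 11 − 8 = 3. Product = 6·3 = 18.
At both Stag: Hunter 1 loses 9 − 1 = 8 by deviating; Hunter 2 loses 9 − 6 = 3. Product = 8·3 = 24.
24 > 18, so both Stag is risk-dominant. Hunter 1's payoff there is 9.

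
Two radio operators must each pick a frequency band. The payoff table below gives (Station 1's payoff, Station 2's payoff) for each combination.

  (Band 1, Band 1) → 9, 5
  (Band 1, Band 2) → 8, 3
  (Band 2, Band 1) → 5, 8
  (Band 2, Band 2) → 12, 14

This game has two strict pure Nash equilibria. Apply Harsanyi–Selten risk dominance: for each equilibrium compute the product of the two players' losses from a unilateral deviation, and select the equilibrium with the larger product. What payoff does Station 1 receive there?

12

At both Band 1: Station 1 loses 9 − 5 = 4 by deviating; Station 2 loses 5 − 3 = 2. Product = 4·2 = 8.
At both Band 2: Station 1 loses 12 − 8 = 4 by deviating; Station 2 loses 14 − 8 = 6. Product = 4·6 = 24.
24 > 8, so both Band 2 is risk-dominant. Station 1's payoff there is 12.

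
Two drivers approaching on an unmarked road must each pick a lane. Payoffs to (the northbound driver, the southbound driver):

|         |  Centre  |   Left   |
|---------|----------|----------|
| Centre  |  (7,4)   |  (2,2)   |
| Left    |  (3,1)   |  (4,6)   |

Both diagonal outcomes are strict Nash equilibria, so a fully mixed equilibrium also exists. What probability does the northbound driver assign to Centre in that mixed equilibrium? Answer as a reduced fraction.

The northbound driver's mix p on Centre must make the southbound driver indifferent between Centre and Left.
The southbound driver's payoff from Centre: 4p + 1(1−p). From Left: 2p + 6(1−p).
Set equal: 2p = 5(1−p) → p = 5/7.

5/7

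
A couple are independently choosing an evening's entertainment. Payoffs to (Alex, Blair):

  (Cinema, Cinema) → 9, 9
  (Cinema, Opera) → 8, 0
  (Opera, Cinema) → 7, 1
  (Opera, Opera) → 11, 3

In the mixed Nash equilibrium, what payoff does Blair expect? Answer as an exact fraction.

Alex mixes with probability p on Cinema, chosen so Blair is indifferent: 9p + 1(1−p) = 0p + 3(1−p) gives p = 2/11.
Blair's expected payoff is 9·2/11 + 1·9/11 = 27/11.

27/11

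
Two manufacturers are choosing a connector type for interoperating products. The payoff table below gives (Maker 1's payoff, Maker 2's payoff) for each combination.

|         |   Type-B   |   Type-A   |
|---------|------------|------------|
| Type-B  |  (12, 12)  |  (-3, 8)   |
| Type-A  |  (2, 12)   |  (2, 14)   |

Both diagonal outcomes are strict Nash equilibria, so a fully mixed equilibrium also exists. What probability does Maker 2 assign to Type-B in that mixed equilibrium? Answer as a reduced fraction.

1/3

Maker 2's mix q on Type-B must make Maker 1 indifferent between Type-B and Type-A.
Maker 1's payoff from Type-B: 12q + (-3)(1−q). From Type-A: 2q + 2(1−q).
Set equal: 10q = 5(1−q) → q = 5/15 = 1/3.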